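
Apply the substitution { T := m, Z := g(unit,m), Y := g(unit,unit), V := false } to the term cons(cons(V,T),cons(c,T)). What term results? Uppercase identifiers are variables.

cons(cons(false,m),cons(c,m))

Replace each occurrence of T with m.
Replace each occurrence of V with false.
Result: cons(cons(false,m),cons(c,m)).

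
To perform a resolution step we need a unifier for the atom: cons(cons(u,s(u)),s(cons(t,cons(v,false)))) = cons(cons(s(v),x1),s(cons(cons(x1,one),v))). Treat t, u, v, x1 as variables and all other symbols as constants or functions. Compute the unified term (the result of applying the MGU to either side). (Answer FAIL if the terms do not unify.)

FAIL

Decompose cons/2: cons(u,s(u)) = cons(s(v),x1),  s(cons(t,cons(v,false))) = s(cons(cons(x1,one),v)).
Decompose cons/2: u = s(v),  s(u) = x1.
Bind u := s(v); substituting into the one remaining equation that mentions u gives: s(s(v)) = x1.
Bind x1 := s(s(v)); substituting into the remaining equation gives: s(cons(t,cons(v,false))) = s(cons(cons(s(s(v)),one),v)).
Decompose s/1: cons(t,cons(v,false)) = cons(cons(s(s(v)),one),v).
Decompose cons/2: t = cons(s(s(v)),one),  cons(v,false) = v.
Bind t := cons(s(s(v)),one); no other remaining equation mentions t.
Occurs check fails: v occurs in cons(v,false); the equation v = cons(v,false) has no finite solution.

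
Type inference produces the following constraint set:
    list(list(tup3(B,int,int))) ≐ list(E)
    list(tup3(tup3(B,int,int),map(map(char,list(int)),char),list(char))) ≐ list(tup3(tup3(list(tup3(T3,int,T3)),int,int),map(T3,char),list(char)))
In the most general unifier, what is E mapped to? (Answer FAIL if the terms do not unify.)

Decompose list/1: list(tup3(B,int,int)) ≐ E.
Bind E := list(tup3(B,int,int)); no other remaining equation mentions E.
Decompose list/1: tup3(tup3(B,int,int),map(map(char,list(int)),char),list(char)) ≐ tup3(tup3(list(tup3(T3,int,T3)),int,int),map(T3,char),list(char)).
Decompose tup3/3: tup3(B,int,int) ≐ tup3(list(tup3(T3,int,T3)),int,int),  map(map(char,list(int)),char) ≐ map(T3,char),  list(char) ≐ list(char).
Decompose tup3/3: B ≐ list(tup3(T3,int,T3)),  int ≐ int,  int ≐ int.
Bind B := list(tup3(T3,int,T3)); no other remaining equation mentions B. Substituting into the earlier binding gives E := list(tup3(list(tup3(T3,int,T3)),int,int)).
Delete trivial equation int ≐ int.
Delete trivial equation int ≐ int.
Decompose map/2: map(char,list(int)) ≐ T3,  char ≐ char.
Bind T3 := map(char,list(int)); no other remaining equation mentions T3. Substituting into the earlier bindings gives E := list(tup3(list(tup3(map(char,list(int)),int,map(char,list(int)))),int,int)), B := list(tup3(map(char,list(int)),int,map(char,list(int)))).
Delete trivial equation char ≐ char.
Delete trivial equation list(char) ≐ list(char).
MGU = { E -> list(tup3(list(tup3(map(char,list(int)),int,map(char,list(int)))),int,int)), B -> list(tup3(map(char,list(int)),int,map(char,list(int)))), T3 -> map(char,list(int)) }, so E -> list(tup3(list(tup3(map(char,list(int)),int,map(char,list(int)))),int,int)).

list(tup3(list(tup3(map(char,list(int)),int,map(char,list(int)))),int,int))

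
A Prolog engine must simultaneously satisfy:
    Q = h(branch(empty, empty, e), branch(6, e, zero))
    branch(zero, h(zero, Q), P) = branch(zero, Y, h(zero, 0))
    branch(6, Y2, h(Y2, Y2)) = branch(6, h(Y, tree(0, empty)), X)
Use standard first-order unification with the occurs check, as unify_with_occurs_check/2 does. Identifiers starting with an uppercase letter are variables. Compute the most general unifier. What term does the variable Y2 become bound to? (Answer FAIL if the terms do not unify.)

Bind Q := h(branch(empty, empty, e), branch(6, e, zero)); substituting into the one remaining equation that mentions Q gives: branch(zero, h(zero, h(branch(empty, empty, e), branch(6, e, zero))), P) = branch(zero, Y, h(zero, 0)).
Decompose branch/3: zero = zero,  h(zero, h(branch(empty, empty, e), branch(6, e, zero))) = Y,  P = h(zero, 0).
Delete trivial equation zero = zero.
Bind Y := h(zero, h(branch(empty, empty, e), branch(6, e, zero))); substituting into the one remaining equation that mentions Y gives: branch(6, Y2, h(Y2, Y2)) = branch(6, h(h(zero, h(branch(empty, empty, e), branch(6, e, zero))), tree(0, empty)), X).
Bind P := h(zero, 0); no other remaining equation mentions P.
Decompose branch/3: 6 = 6,  Y2 = h(h(zero, h(branch(empty, empty, e), branch(6, e, zero))), tree(0, empty)),  h(Y2, Y2) = X.
Delete trivial equation 6 = 6.
Bind Y2 := h(h(zero, h(branch(empty, empty, e), branch(6, e, zero))), tree(0, empty)); substituting into the remaining equation gives: h(h(h(zero, h(branch(empty, empty, e), branch(6, e, zero))), tree(0, empty)), h(h(zero, h(branch(empty, empty, e), branch(6, e, zero))), tree(0, empty))) = X.
Bind X := h(h(h(zero, h(branch(empty, empty, e), branch(6, e, zero))), tree(0, empty)), h(h(zero, h(branch(empty, empty, e), branch(6, e, zero))), tree(0, empty))).
MGU = { Q -> h(branch(empty, empty, e), branch(6, e, zero)), Y -> h(zero, h(branch(empty, empty, e), branch(6, e, zero))), P -> h(zero, 0), Y2 -> h(h(zero, h(branch(empty, empty, e), branch(6, e, zero))), tree(0, empty)), X -> h(h(h(zero, h(branch(empty, empty, e), branch(6, e, zero))), tree(0, empty)), h(h(zero, h(branch(empty, empty, e), branch(6, e, zero))), tree(0, empty))) }, so Y2 -> h(h(zero, h(branch(empty, empty, e), branch(6, e, zero))), tree(0, empty)).

h(h(zero, h(branch(empty, empty, e), branch(6, e, zero))), tree(0, empty))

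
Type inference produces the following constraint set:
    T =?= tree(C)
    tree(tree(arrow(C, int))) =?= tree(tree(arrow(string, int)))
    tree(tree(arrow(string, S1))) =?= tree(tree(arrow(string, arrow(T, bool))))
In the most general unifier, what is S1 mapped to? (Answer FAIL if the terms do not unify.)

Bind T := tree(C); substituting into the one remaining equation that mentions T gives: tree(tree(arrow(string, S1))) =?= tree(tree(arrow(string, arrow(tree(C), bool)))).
Decompose tree/1: tree(arrow(C, int)) =?= tree(arrow(string, int)).
Decompose tree/1: arrow(C, int) =?= arrow(string, int).
Decompose arrow/2: C =?= string,  int =?= int.
Bind C := string; substituting into the one remaining equation that mentions C gives: tree(tree(arrow(string, S1))) =?= tree(tree(arrow(string, arrow(tree(string), bool)))). Substituting into the earlier binding gives T := tree(string).
Delete trivial equation int =?= int.
Decompose tree/1: tree(arrow(string, S1)) =?= tree(arrow(string, arrow(tree(string), bool))).
Decompose tree/1: arrow(string, S1) =?= arrow(string, arrow(tree(string), bool)).
Decompose arrow/2: string =?= string,  S1 =?= arrow(tree(string), bool).
Delete trivial equation string =?= string.
Bind S1 := arrow(tree(string), bool).
MGU = { T := tree(string), C := string, S1 := arrow(tree(string), bool) }, so S1 := arrow(tree(string), bool).

arrow(tree(string), bool)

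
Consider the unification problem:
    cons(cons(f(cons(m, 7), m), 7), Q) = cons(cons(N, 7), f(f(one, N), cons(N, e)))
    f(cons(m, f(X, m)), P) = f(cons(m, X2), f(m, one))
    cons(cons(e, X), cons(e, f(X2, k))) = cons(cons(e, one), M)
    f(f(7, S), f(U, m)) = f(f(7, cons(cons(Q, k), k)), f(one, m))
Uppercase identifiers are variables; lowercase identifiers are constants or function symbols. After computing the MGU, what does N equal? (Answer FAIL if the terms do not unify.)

f(cons(m, 7), m)

Decompose cons/2: cons(f(cons(m, 7), m), 7) = cons(N, 7),  Q = f(f(one, N), cons(N, e)).
Decompose cons/2: f(cons(m, 7), m) = N,  7 = 7.
Bind N := f(cons(m, 7), m); substituting into the one remaining equation that mentions N gives: Q = f(f(one, f(cons(m, 7), m)), cons(f(cons(m, 7), m), e)).
Delete trivial equation 7 = 7.
Bind Q := f(f(one, f(cons(m, 7), m)), cons(f(cons(m, 7), m), e)); substituting into the one remaining equation that mentions Q gives: f(f(7, S), f(U, m)) = f(f(7, cons(cons(f(f(one, f(cons(m, 7), m)), cons(f(cons(m, 7), m), e)), k), k)), f(one, m)).
Decompose f/2: cons(m, f(X, m)) = cons(m, X2),  P = f(m, one).
Decompose cons/2: m = m,  f(X, m) = X2.
Delete trivial equation m = m.
Bind X2 := f(X, m); substituting into the one remaining equation that mentions X2 gives: cons(cons(e, X), cons(e, f(f(X, m), k))) = cons(cons(e, one), M).
Bind P := f(m, one); no other remaining equation mentions P.
Decompose cons/2: cons(e, X) = cons(e, one),  cons(e, f(f(X, m), k)) = M.
Decompose cons/2: e = e,  X = one.
Delete trivial equation e = e.
Bind X := one; substituting into the one remaining equation that mentions X gives: cons(e, f(f(one, m), k)) = M. Substituting into the earlier binding gives X2 := f(one, m).
Bind M := cons(e, f(f(one, m), k)); no other remaining equation mentions M.
Decompose f/2: f(7, S) = f(7, cons(cons(f(f(one, f(cons(m, 7), m)), cons(f(cons(m, 7), m), e)), k), k)),  f(U, m) = f(one, m).
Decompose f/2: 7 = 7,  S = cons(cons(f(f(one, f(cons(m, 7), m)), cons(f(cons(m, 7), m), e)), k), k).
Delete trivial equation 7 = 7.
Bind S := cons(cons(f(f(one, f(cons(m, 7), m)), cons(f(cons(m, 7), m), e)), k), k); no other remaining equation mentions S.
Decompose f/2: U = one,  m = m.
Bind U := one; no other remaining equation mentions U.
Delete trivial equation m = m.
MGU = { N ↦ f(cons(m, 7), m), Q ↦ f(f(one, f(cons(m, 7), m)), cons(f(cons(m, 7), m), e)), X2 ↦ f(one, m), P ↦ f(m, one), X ↦ one, M ↦ cons(e, f(f(one, m), k)), S ↦ cons(cons(f(f(one, f(cons(m, 7), m)), cons(f(cons(m, 7), m), e)), k), k), U ↦ one }, so N ↦ f(cons(m, 7), m).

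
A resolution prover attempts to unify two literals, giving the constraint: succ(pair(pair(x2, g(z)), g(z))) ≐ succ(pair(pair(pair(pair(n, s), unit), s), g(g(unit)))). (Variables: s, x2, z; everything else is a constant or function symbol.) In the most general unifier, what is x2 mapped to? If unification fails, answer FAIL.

pair(pair(n, g(g(unit))), unit)

Decompose succ/1: pair(pair(x2, g(z)), g(z)) ≐ pair(pair(pair(pair(n, s), unit), s), g(g(unit))).
Decompose pair/2: pair(x2, g(z)) ≐ pair(pair(pair(n, s), unit), s),  g(z) ≐ g(g(unit)).
Decompose pair/2: x2 ≐ pair(pair(n, s), unit),  g(z) ≐ s.
Bind x2 := pair(pair(n, s), unit); no other remaining equation mentions x2.
Bind s := g(z); no other remaining equation mentions s. Substituting into the earlier binding gives x2 := pair(pair(n, g(z)), unit).
Decompose g/1: z ≐ g(unit).
Bind z := g(unit). Substituting into the earlier bindings gives x2 := pair(pair(n, g(g(unit))), unit), s := g(g(unit)).
MGU = { x2 -> pair(pair(n, g(g(unit))), unit), s -> g(g(unit)), z -> g(unit) }, so x2 -> pair(pair(n, g(g(unit))), unit).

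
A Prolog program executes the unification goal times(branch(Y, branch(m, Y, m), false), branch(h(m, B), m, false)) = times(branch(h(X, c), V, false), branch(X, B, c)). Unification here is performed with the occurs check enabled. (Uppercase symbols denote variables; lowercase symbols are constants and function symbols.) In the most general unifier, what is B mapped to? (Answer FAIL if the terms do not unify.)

FAIL

Decompose times/2: branch(Y, branch(m, Y, m), false) = branch(h(X, c), V, false),  branch(h(m, B), m, false) = branch(X, B, c).
Decompose branch/3: Y = h(X, c),  branch(m, Y, m) = V,  false = false.
Bind Y := h(X, c); substituting into the one remaining equation that mentions Y gives: branch(m, h(X, c), m) = V.
Bind V := branch(m, h(X, c), m); no other remaining equation mentions V.
Delete trivial equation false = false.
Decompose branch/3: h(m, B) = X,  m = B,  false = c.
Bind X := h(m, B); no other remaining equation mentions X. Substituting into the earlier bindings gives Y := h(h(m, B), c), V := branch(m, h(h(m, B), c), m).
Bind B := m; no other remaining equation mentions B. Substituting into the earlier bindings gives Y := h(h(m, m), c), V := branch(m, h(h(m, m), c), m), X := h(m, m).
Clash: constants false and c differ; no unifier exists.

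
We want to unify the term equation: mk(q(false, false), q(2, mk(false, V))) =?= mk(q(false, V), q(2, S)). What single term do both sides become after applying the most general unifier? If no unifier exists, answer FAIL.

mk(q(false, false), q(2, mk(false, false)))

Decompose mk/2: q(false, false) =?= q(false, V),  q(2, mk(false, V)) =?= q(2, S).
Decompose q/2: false =?= false,  false =?= V.
Delete trivial equation false =?= false.
Bind V := false; substituting into the remaining equation gives: q(2, mk(false, false)) =?= q(2, S).
Decompose q/2: 2 =?= 2,  mk(false, false) =?= S.
Delete trivial equation 2 =?= 2.
Bind S := mk(false, false).
Applying the MGU to either side gives mk(q(false, false), q(2, mk(false, false))).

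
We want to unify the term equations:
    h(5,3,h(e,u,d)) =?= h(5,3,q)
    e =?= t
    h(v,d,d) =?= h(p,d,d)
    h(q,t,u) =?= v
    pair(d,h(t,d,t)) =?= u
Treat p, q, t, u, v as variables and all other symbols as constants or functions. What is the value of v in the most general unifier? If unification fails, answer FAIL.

Decompose h/3: 5 =?= 5,  3 =?= 3,  h(e,u,d) =?= q.
Delete trivial equation 5 =?= 5.
Delete trivial equation 3 =?= 3.
Bind q := h(e,u,d); substituting into the one remaining equation that mentions q gives: h(h(e,u,d),t,u) =?= v.
Bind t := e; substituting into the 2 remaining equations that mention t gives: h(h(e,u,d),e,u) =?= v,  pair(d,h(e,d,e)) =?= u.
Decompose h/3: v =?= p,  d =?= d,  d =?= d.
Bind v := p; substituting into the one remaining equation that mentions v gives: h(h(e,u,d),e,u) =?= p.
Delete trivial equation d =?= d.
Delete trivial equation d =?= d.
Bind p := h(h(e,u,d),e,u); no other remaining equation mentions p. Substituting into the earlier binding gives v := h(h(e,u,d),e,u).
Bind u := pair(d,h(e,d,e)). Substituting into the earlier bindings gives q := h(e,pair(d,h(e,d,e)),d), v := h(h(e,pair(d,h(e,d,e)),d),e,pair(d,h(e,d,e))), p := h(h(e,pair(d,h(e,d,e)),d),e,pair(d,h(e,d,e))).
MGU = { q ↦ h(e,pair(d,h(e,d,e)),d), t ↦ e, v ↦ h(h(e,pair(d,h(e,d,e)),d),e,pair(d,h(e,d,e))), p ↦ h(h(e,pair(d,h(e,d,e)),d),e,pair(d,h(e,d,e))), u ↦ pair(d,h(e,d,e)) }, so v ↦ h(h(e,pair(d,h(e,d,e)),d),e,pair(d,h(e,d,e))).

h(h(e,pair(d,h(e,d,e)),d),e,pair(d,h(e,d,e)))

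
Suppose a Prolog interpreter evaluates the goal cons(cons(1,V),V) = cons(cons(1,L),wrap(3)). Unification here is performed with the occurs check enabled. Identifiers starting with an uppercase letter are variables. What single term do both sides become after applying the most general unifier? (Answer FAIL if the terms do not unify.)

cons(cons(1,wrap(3)),wrap(3))

Decompose cons/2: cons(1,V) = cons(1,L),  V = wrap(3).
Decompose cons/2: 1 = 1,  V = L.
Delete trivial equation 1 = 1.
Bind V := L; substituting into the remaining equation gives: L = wrap(3).
Bind L := wrap(3). Substituting into the earlier binding gives V := wrap(3).
Applying the MGU to either side gives cons(cons(1,wrap(3)),wrap(3)).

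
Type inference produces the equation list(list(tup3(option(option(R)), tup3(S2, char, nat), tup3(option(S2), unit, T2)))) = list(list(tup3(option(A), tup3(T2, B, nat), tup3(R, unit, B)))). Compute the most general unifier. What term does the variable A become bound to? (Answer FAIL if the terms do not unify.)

Decompose list/1: list(tup3(option(option(R)), tup3(S2, char, nat), tup3(option(S2), unit, T2))) = list(tup3(option(A), tup3(T2, B, nat), tup3(R, unit, B))).
Decompose list/1: tup3(option(option(R)), tup3(S2, char, nat), tup3(option(S2), unit, T2)) = tup3(option(A), tup3(T2, B, nat), tup3(R, unit, B)).
Decompose tup3/3: option(option(R)) = option(A),  tup3(S2, char, nat) = tup3(T2, B, nat),  tup3(option(S2), unit, T2) = tup3(R, unit, B).
Decompose option/1: option(R) = A.
Bind A := option(R); no other remaining equation mentions A.
Decompose tup3/3: S2 = T2,  char = B,  nat = nat.
Bind S2 := T2; substituting into the one remaining equation that mentions S2 gives: tup3(option(T2), unit, T2) = tup3(R, unit, B).
Bind B := char; substituting into the one remaining equation that mentions B gives: tup3(option(T2), unit, T2) = tup3(R, unit, char).
Delete trivial equation nat = nat.
Decompose tup3/3: option(T2) = R,  unit = unit,  T2 = char.
Bind R := option(T2); no other remaining equation mentions R. Substituting into the earlier binding gives A := option(option(T2)).
Delete trivial equation unit = unit.
Bind T2 := char. Substituting into the earlier bindings gives A := option(option(char)), S2 := char, R := option(char).
MGU = { A -> option(option(char)), S2 -> char, B -> char, R -> option(char), T2 -> char }, so A -> option(option(char)).

option(option(char))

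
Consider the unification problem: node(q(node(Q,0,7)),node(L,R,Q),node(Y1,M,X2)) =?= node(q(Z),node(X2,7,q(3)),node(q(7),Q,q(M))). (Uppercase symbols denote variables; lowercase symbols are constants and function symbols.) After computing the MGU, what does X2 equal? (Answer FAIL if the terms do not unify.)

Decompose node/3: q(node(Q,0,7)) =?= q(Z),  node(L,R,Q) =?= node(X2,7,q(3)),  node(Y1,M,X2) =?= node(q(7),Q,q(M)).
Decompose q/1: node(Q,0,7) =?= Z.
Bind Z := node(Q,0,7); no other remaining equation mentions Z.
Decompose node/3: L =?= X2,  R =?= 7,  Q =?= q(3).
Bind L := X2; no other remaining equation mentions L.
Bind R := 7; no other remaining equation mentions R.
Bind Q := q(3); substituting into the remaining equation gives: node(Y1,M,X2) =?= node(q(7),q(3),q(M)). Substituting into the earlier binding gives Z := node(q(3),0,7).
Decompose node/3: Y1 =?= q(7),  M =?= q(3),  X2 =?= q(M).
Bind Y1 := q(7); no other remaining equation mentions Y1.
Bind M := q(3); substituting into the remaining equation gives: X2 =?= q(q(3)).
Bind X2 := q(q(3)). Substituting into the earlier binding gives L := q(q(3)).
MGU = { Z ↦ node(q(3),0,7), L ↦ q(q(3)), R ↦ 7, Q ↦ q(3), Y1 ↦ q(7), M ↦ q(3), X2 ↦ q(q(3)) }, so X2 ↦ q(q(3)).

q(q(3))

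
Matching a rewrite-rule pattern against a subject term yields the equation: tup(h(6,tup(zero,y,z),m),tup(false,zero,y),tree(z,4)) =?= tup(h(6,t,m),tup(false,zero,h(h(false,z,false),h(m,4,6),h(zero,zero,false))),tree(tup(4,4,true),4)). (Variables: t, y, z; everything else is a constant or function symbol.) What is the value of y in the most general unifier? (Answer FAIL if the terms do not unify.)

h(h(false,tup(4,4,true),false),h(m,4,6),h(zero,zero,false))

Decompose tup/3: h(6,tup(zero,y,z),m) =?= h(6,t,m),  tup(false,zero,y) =?= tup(false,zero,h(h(false,z,false),h(m,4,6),h(zero,zero,false))),  tree(z,4) =?= tree(tup(4,4,true),4).
Decompose h/3: 6 =?= 6,  tup(zero,y,z) =?= t,  m =?= m.
Delete trivial equation 6 =?= 6.
Bind t := tup(zero,y,z); no other remaining equation mentions t.
Delete trivial equation m =?= m.
Decompose tup/3: false =?= false,  zero =?= zero,  y =?= h(h(false,z,false),h(m,4,6),h(zero,zero,false)).
Delete trivial equation false =?= false.
Delete trivial equation zero =?= zero.
Bind y := h(h(false,z,false),h(m,4,6),h(zero,zero,false)); no other remaining equation mentions y. Substituting into the earlier binding gives t := tup(zero,h(h(false,z,false),h(m,4,6),h(zero,zero,false)),z).
Decompose tree/2: z =?= tup(4,4,true),  4 =?= 4.
Bind z := tup(4,4,true); no other remaining equation mentions z. Substituting into the earlier bindings gives t := tup(zero,h(h(false,tup(4,4,true),false),h(m,4,6),h(zero,zero,false)),tup(4,4,true)), y := h(h(false,tup(4,4,true),false),h(m,4,6),h(zero,zero,false)).
Delete trivial equation 4 =?= 4.
MGU = { t := tup(zero,h(h(false,tup(4,4,true),false),h(m,4,6),h(zero,zero,false)),tup(4,4,true)), y := h(h(false,tup(4,4,true),false),h(m,4,6),h(zero,zero,false)), z := tup(4,4,true) }, so y := h(h(false,tup(4,4,true),false),h(m,4,6),h(zero,zero,false)).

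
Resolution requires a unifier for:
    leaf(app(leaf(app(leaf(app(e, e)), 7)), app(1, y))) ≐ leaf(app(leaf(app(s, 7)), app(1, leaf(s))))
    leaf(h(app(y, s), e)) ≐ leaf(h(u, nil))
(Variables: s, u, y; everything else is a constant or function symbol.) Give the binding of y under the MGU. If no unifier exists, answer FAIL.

FAIL

Decompose leaf/1: app(leaf(app(leaf(app(e, e)), 7)), app(1, y)) ≐ app(leaf(app(s, 7)), app(1, leaf(s))).
Decompose app/2: leaf(app(leaf(app(e, e)), 7)) ≐ leaf(app(s, 7)),  app(1, y) ≐ app(1, leaf(s)).
Decompose leaf/1: app(leaf(app(e, e)), 7) ≐ app(s, 7).
Decompose app/2: leaf(app(e, e)) ≐ s,  7 ≐ 7.
Bind s := leaf(app(e, e)); substituting into the 2 remaining equations that mention s gives: app(1, y) ≐ app(1, leaf(leaf(app(e, e)))),  leaf(h(app(y, leaf(app(e, e))), e)) ≐ leaf(h(u, nil)).
Delete trivial equation 7 ≐ 7.
Decompose app/2: 1 ≐ 1,  y ≐ leaf(leaf(app(e, e))).
Delete trivial equation 1 ≐ 1.
Bind y := leaf(leaf(app(e, e))); substituting into the remaining equation gives: leaf(h(app(leaf(leaf(app(e, e))), leaf(app(e, e))), e)) ≐ leaf(h(u, nil)).
Decompose leaf/1: h(app(leaf(leaf(app(e, e))), leaf(app(e, e))), e) ≐ h(u, nil).
Decompose h/2: app(leaf(leaf(app(e, e))), leaf(app(e, e))) ≐ u,  e ≐ nil.
Bind u := app(leaf(leaf(app(e, e))), leaf(app(e, e))); no other remaining equation mentions u.
Clash: constants e and nil differ; no unifier exists.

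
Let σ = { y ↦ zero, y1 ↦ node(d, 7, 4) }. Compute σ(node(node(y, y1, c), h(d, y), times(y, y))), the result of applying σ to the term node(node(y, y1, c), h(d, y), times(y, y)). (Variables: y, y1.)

Replace each occurrence of y with zero.
Replace each occurrence of y1 with node(d, 7, 4).
Result: node(node(zero, node(d, 7, 4), c), h(d, zero), times(zero, zero)).

node(node(zero, node(d, 7, 4), c), h(d, zero), times(zero, zero))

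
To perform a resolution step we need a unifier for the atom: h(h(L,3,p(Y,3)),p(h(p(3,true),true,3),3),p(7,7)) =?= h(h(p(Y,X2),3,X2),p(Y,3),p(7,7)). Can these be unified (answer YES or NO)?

Decompose h/3: h(L,3,p(Y,3)) =?= h(p(Y,X2),3,X2),  p(h(p(3,true),true,3),3) =?= p(Y,3),  p(7,7) =?= p(7,7).
Decompose h/3: L =?= p(Y,X2),  3 =?= 3,  p(Y,3) =?= X2.
Bind L := p(Y,X2); no other remaining equation mentions L.
Delete trivial equation 3 =?= 3.
Bind X2 := p(Y,3); no other remaining equation mentions X2. Substituting into the earlier binding gives L := p(Y,p(Y,3)).
Decompose p/2: h(p(3,true),true,3) =?= Y,  3 =?= 3.
Bind Y := h(p(3,true),true,3); no other remaining equation mentions Y. Substituting into the earlier bindings gives L := p(h(p(3,true),true,3),p(h(p(3,true),true,3),3)), X2 := p(h(p(3,true),true,3),3).
Delete trivial equation 3 =?= 3.
Delete trivial equation p(7,7) =?= p(7,7).
No equations remain and no clash or occurs-check failure arose, so a unifier exists.

YES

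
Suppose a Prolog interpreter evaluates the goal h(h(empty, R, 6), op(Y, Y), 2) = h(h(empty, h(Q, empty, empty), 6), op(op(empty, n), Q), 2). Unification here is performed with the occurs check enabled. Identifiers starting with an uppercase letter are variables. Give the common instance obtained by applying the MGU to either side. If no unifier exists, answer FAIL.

Decompose h/3: h(empty, R, 6) = h(empty, h(Q, empty, empty), 6),  op(Y, Y) = op(op(empty, n), Q),  2 = 2.
Decompose h/3: empty = empty,  R = h(Q, empty, empty),  6 = 6.
Delete trivial equation empty = empty.
Bind R := h(Q, empty, empty); no other remaining equation mentions R.
Delete trivial equation 6 = 6.
Decompose op/2: Y = op(empty, n),  Y = Q.
Bind Y := op(empty, n); substituting into the one remaining equation that mentions Y gives: op(empty, n) = Q.
Bind Q := op(empty, n); no other remaining equation mentions Q. Substituting into the earlier binding gives R := h(op(empty, n), empty, empty).
Delete trivial equation 2 = 2.
Applying the MGU to either side gives h(h(empty, h(op(empty, n), empty, empty), 6), op(op(empty, n), op(empty, n)), 2).

h(h(empty, h(op(empty, n), empty, empty), 6), op(op(empty, n), op(empty, n)), 2)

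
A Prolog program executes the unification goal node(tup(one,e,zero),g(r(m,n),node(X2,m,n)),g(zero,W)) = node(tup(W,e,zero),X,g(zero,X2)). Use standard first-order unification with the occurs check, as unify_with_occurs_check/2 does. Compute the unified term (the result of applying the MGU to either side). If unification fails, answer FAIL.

Decompose node/3: tup(one,e,zero) = tup(W,e,zero),  g(r(m,n),node(X2,m,n)) = X,  g(zero,W) = g(zero,X2).
Decompose tup/3: one = W,  e = e,  zero = zero.
Bind W := one; substituting into the one remaining equation that mentions W gives: g(zero,one) = g(zero,X2).
Delete trivial equation e = e.
Delete trivial equation zero = zero.
Bind X := g(r(m,n),node(X2,m,n)); no other remaining equation mentions X.
Decompose g/2: zero = zero,  one = X2.
Delete trivial equation zero = zero.
Bind X2 := one. Substituting into the earlier binding gives X := g(r(m,n),node(one,m,n)).
Applying the MGU to either side gives node(tup(one,e,zero),g(r(m,n),node(one,m,n)),g(zero,one)).

node(tup(one,e,zero),g(r(m,n),node(one,m,n)),g(zero,one))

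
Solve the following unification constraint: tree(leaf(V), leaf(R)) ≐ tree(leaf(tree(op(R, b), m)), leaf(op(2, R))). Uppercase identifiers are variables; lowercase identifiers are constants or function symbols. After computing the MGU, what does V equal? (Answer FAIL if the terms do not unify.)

FAIL

Decompose tree/2: leaf(V) ≐ leaf(tree(op(R, b), m)),  leaf(R) ≐ leaf(op(2, R)).
Decompose leaf/1: V ≐ tree(op(R, b), m).
Bind V := tree(op(R, b), m); no other remaining equation mentions V.
Decompose leaf/1: R ≐ op(2, R).
Occurs check fails: R occurs in op(2, R); the equation R ≐ op(2, R) has no finite solution.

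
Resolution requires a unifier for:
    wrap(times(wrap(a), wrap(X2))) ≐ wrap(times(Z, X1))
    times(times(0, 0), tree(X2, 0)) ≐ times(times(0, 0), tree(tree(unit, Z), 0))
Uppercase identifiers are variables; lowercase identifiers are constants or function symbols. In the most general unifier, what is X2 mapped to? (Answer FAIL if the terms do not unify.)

tree(unit, wrap(a))

Decompose wrap/1: times(wrap(a), wrap(X2)) ≐ times(Z, X1).
Decompose times/2: wrap(a) ≐ Z,  wrap(X2) ≐ X1.
Bind Z := wrap(a); substituting into the one remaining equation that mentions Z gives: times(times(0, 0), tree(X2, 0)) ≐ times(times(0, 0), tree(tree(unit, wrap(a)), 0)).
Bind X1 := wrap(X2); no other remaining equation mentions X1.
Decompose times/2: times(0, 0) ≐ times(0, 0),  tree(X2, 0) ≐ tree(tree(unit, wrap(a)), 0).
Delete trivial equation times(0, 0) ≐ times(0, 0).
Decompose tree/2: X2 ≐ tree(unit, wrap(a)),  0 ≐ 0.
Bind X2 := tree(unit, wrap(a)); no other remaining equation mentions X2. Substituting into the earlier binding gives X1 := wrap(tree(unit, wrap(a))).
Delete trivial equation 0 ≐ 0.
MGU = { Z := wrap(a), X1 := wrap(tree(unit, wrap(a))), X2 := tree(unit, wrap(a)) }, so X2 := tree(unit, wrap(a)).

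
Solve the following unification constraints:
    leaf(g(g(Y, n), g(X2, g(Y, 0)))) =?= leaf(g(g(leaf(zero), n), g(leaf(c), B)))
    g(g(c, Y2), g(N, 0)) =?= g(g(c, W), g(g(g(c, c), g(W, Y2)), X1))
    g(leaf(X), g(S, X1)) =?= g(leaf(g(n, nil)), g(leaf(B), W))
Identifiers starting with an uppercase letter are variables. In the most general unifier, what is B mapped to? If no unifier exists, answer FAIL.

g(leaf(zero), 0)

Decompose leaf/1: g(g(Y, n), g(X2, g(Y, 0))) =?= g(g(leaf(zero), n), g(leaf(c), B)).
Decompose g/2: g(Y, n) =?= g(leaf(zero), n),  g(X2, g(Y, 0)) =?= g(leaf(c), B).
Decompose g/2: Y =?= leaf(zero),  n =?= n.
Bind Y := leaf(zero); substituting into the one remaining equation that mentions Y gives: g(X2, g(leaf(zero), 0)) =?= g(leaf(c), B).
Delete trivial equation n =?= n.
Decompose g/2: X2 =?= leaf(c),  g(leaf(zero), 0) =?= B.
Bind X2 := leaf(c); no other remaining equation mentions X2.
Bind B := g(leaf(zero), 0); substituting into the one remaining equation that mentions B gives: g(leaf(X), g(S, X1)) =?= g(leaf(g(n, nil)), g(leaf(g(leaf(zero), 0)), W)).
Decompose g/2: g(c, Y2) =?= g(c, W),  g(N, 0) =?= g(g(g(c, c), g(W, Y2)), X1).
Decompose g/2: c =?= c,  Y2 =?= W.
Delete trivial equation c =?= c.
Bind Y2 := W; substituting into the one remaining equation that mentions Y2 gives: g(N, 0) =?= g(g(g(c, c), g(W, W)), X1).
Decompose g/2: N =?= g(g(c, c), g(W, W)),  0 =?= X1.
Bind N := g(g(c, c), g(W, W)); no other remaining equation mentions N.
Bind X1 := 0; substituting into the remaining equation gives: g(leaf(X), g(S, 0)) =?= g(leaf(g(n, nil)), g(leaf(g(leaf(zero), 0)), W)).
Decompose g/2: leaf(X) =?= leaf(g(n, nil)),  g(S, 0) =?= g(leaf(g(leaf(zero), 0)), W).
Decompose leaf/1: X =?= g(n, nil).
Bind X := g(n, nil); no other remaining equation mentions X.
Decompose g/2: S =?= leaf(g(leaf(zero), 0)),  0 =?= W.
Bind S := leaf(g(leaf(zero), 0)); no other remaining equation mentions S.
Bind W := 0. Substituting into the earlier bindings gives Y2 := 0, N := g(g(c, c), g(0, 0)).
MGU = { Y ↦ leaf(zero), X2 ↦ leaf(c), B ↦ g(leaf(zero), 0), Y2 ↦ 0, N ↦ g(g(c, c), g(0, 0)), X1 ↦ 0, X ↦ g(n, nil), S ↦ leaf(g(leaf(zero), 0)), W ↦ 0 }, so B ↦ g(leaf(zero), 0).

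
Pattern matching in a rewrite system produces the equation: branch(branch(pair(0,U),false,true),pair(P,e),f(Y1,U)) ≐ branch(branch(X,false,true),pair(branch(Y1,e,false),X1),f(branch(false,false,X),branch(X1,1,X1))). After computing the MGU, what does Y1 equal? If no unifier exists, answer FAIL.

Decompose branch/3: branch(pair(0,U),false,true) ≐ branch(X,false,true),  pair(P,e) ≐ pair(branch(Y1,e,false),X1),  f(Y1,U) ≐ f(branch(false,false,X),branch(X1,1,X1)).
Decompose branch/3: pair(0,U) ≐ X,  false ≐ false,  true ≐ true.
Bind X := pair(0,U); substituting into the one remaining equation that mentions X gives: f(Y1,U) ≐ f(branch(false,false,pair(0,U)),branch(X1,1,X1)).
Delete trivial equation false ≐ false.
Delete trivial equation true ≐ true.
Decompose pair/2: P ≐ branch(Y1,e,false),  e ≐ X1.
Bind P := branch(Y1,e,false); no other remaining equation mentions P.
Bind X1 := e; substituting into the remaining equation gives: f(Y1,U) ≐ f(branch(false,false,pair(0,U)),branch(e,1,e)).
Decompose f/2: Y1 ≐ branch(false,false,pair(0,U)),  U ≐ branch(e,1,e).
Bind Y1 := branch(false,false,pair(0,U)); no other remaining equation mentions Y1. Substituting into the earlier binding gives P := branch(branch(false,false,pair(0,U)),e,false).
Bind U := branch(e,1,e). Substituting into the earlier bindings gives X := pair(0,branch(e,1,e)), P := branch(branch(false,false,pair(0,branch(e,1,e))),e,false), Y1 := branch(false,false,pair(0,branch(e,1,e))).
MGU = { X ↦ pair(0,branch(e,1,e)), P ↦ branch(branch(false,false,pair(0,branch(e,1,e))),e,false), X1 ↦ e, Y1 ↦ branch(false,false,pair(0,branch(e,1,e))), U ↦ branch(e,1,e) }, so Y1 ↦ branch(false,false,pair(0,branch(e,1,e))).

branch(false,false,pair(0,branch(e,1,e)))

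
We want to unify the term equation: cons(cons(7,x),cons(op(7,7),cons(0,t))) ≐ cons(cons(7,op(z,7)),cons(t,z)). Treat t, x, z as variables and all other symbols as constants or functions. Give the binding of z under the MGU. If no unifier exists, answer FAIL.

Decompose cons/2: cons(7,x) ≐ cons(7,op(z,7)),  cons(op(7,7),cons(0,t)) ≐ cons(t,z).
Decompose cons/2: 7 ≐ 7,  x ≐ op(z,7).
Delete trivial equation 7 ≐ 7.
Bind x := op(z,7); no other remaining equation mentions x.
Decompose cons/2: op(7,7) ≐ t,  cons(0,t) ≐ z.
Bind t := op(7,7); substituting into the remaining equation gives: cons(0,op(7,7)) ≐ z.
Bind z := cons(0,op(7,7)). Substituting into the earlier binding gives x := op(cons(0,op(7,7)),7).
MGU = { x ↦ op(cons(0,op(7,7)),7), t ↦ op(7,7), z ↦ cons(0,op(7,7)) }, so z ↦ cons(0,op(7,7)).

cons(0,op(7,7))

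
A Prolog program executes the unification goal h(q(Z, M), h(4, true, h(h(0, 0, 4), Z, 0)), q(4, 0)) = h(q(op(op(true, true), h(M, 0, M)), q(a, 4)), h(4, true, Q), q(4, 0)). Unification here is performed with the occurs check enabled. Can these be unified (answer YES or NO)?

Decompose h/3: q(Z, M) = q(op(op(true, true), h(M, 0, M)), q(a, 4)),  h(4, true, h(h(0, 0, 4), Z, 0)) = h(4, true, Q),  q(4, 0) = q(4, 0).
Decompose q/2: Z = op(op(true, true), h(M, 0, M)),  M = q(a, 4).
Bind Z := op(op(true, true), h(M, 0, M)); substituting into the one remaining equation that mentions Z gives: h(4, true, h(h(0, 0, 4), op(op(true, true), h(M, 0, M)), 0)) = h(4, true, Q).
Bind M := q(a, 4); substituting into the one remaining equation that mentions M gives: h(4, true, h(h(0, 0, 4), op(op(true, true), h(q(a, 4), 0, q(a, 4))), 0)) = h(4, true, Q). Substituting into the earlier binding gives Z := op(op(true, true), h(q(a, 4), 0, q(a, 4))).
Decompose h/3: 4 = 4,  true = true,  h(h(0, 0, 4), op(op(true, true), h(q(a, 4), 0, q(a, 4))), 0) = Q.
Delete trivial equation 4 = 4.
Delete trivial equation true = true.
Bind Q := h(h(0, 0, 4), op(op(true, true), h(q(a, 4), 0, q(a, 4))), 0); no other remaining equation mentions Q.
Delete trivial equation q(4, 0) = q(4, 0).
No equations remain and no clash or occurs-check failure arose, so a unifier exists.

YES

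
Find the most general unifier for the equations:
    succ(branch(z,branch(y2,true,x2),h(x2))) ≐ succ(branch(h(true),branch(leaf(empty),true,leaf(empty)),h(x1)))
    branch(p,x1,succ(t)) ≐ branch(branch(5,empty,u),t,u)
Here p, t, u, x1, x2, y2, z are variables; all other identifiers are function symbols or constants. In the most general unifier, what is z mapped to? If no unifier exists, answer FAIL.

Decompose succ/1: branch(z,branch(y2,true,x2),h(x2)) ≐ branch(h(true),branch(leaf(empty),true,leaf(empty)),h(x1)).
Decompose branch/3: z ≐ h(true),  branch(y2,true,x2) ≐ branch(leaf(empty),true,leaf(empty)),  h(x2) ≐ h(x1).
Bind z := h(true); no other remaining equation mentions z.
Decompose branch/3: y2 ≐ leaf(empty),  true ≐ true,  x2 ≐ leaf(empty).
Bind y2 := leaf(empty); no other remaining equation mentions y2.
Delete trivial equation true ≐ true.
Bind x2 := leaf(empty); substituting into the one remaining equation that mentions x2 gives: h(leaf(empty)) ≐ h(x1).
Decompose h/1: leaf(empty) ≐ x1.
Bind x1 := leaf(empty); substituting into the remaining equation gives: branch(p,leaf(empty),succ(t)) ≐ branch(branch(5,empty,u),t,u).
Decompose branch/3: p ≐ branch(5,empty,u),  leaf(empty) ≐ t,  succ(t) ≐ u.
Bind p := branch(5,empty,u); no other remaining equation mentions p.
Bind t := leaf(empty); substituting into the remaining equation gives: succ(leaf(empty)) ≐ u.
Bind u := succ(leaf(empty)). Substituting into the earlier binding gives p := branch(5,empty,succ(leaf(empty))).
MGU = { z := h(true), y2 := leaf(empty), x2 := leaf(empty), x1 := leaf(empty), p := branch(5,empty,succ(leaf(empty))), t := leaf(empty), u := succ(leaf(empty)) }, so z := h(true).

h(true)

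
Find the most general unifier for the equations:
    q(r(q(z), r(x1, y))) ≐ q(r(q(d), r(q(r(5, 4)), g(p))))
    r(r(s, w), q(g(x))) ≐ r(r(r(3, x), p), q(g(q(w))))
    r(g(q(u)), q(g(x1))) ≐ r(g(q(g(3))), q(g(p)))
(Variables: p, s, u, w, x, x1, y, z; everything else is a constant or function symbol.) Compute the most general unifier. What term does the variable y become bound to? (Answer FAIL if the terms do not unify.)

g(q(r(5, 4)))

Decompose q/1: r(q(z), r(x1, y)) ≐ r(q(d), r(q(r(5, 4)), g(p))).
Decompose r/2: q(z) ≐ q(d),  r(x1, y) ≐ r(q(r(5, 4)), g(p)).
Decompose q/1: z ≐ d.
Bind z := d; no other remaining equation mentions z.
Decompose r/2: x1 ≐ q(r(5, 4)),  y ≐ g(p).
Bind x1 := q(r(5, 4)); substituting into the one remaining equation that mentions x1 gives: r(g(q(u)), q(g(q(r(5, 4))))) ≐ r(g(q(g(3))), q(g(p))).
Bind y := g(p); no other remaining equation mentions y.
Decompose r/2: r(s, w) ≐ r(r(3, x), p),  q(g(x)) ≐ q(g(q(w))).
Decompose r/2: s ≐ r(3, x),  w ≐ p.
Bind s := r(3, x); no other remaining equation mentions s.
Bind w := p; substituting into the one remaining equation that mentions w gives: q(g(x)) ≐ q(g(q(p))).
Decompose q/1: g(x) ≐ g(q(p)).
Decompose g/1: x ≐ q(p).
Bind x := q(p); no other remaining equation mentions x. Substituting into the earlier binding gives s := r(3, q(p)).
Decompose r/2: g(q(u)) ≐ g(q(g(3))),  q(g(q(r(5, 4)))) ≐ q(g(p)).
Decompose g/1: q(u) ≐ q(g(3)).
Decompose q/1: u ≐ g(3).
Bind u := g(3); no other remaining equation mentions u.
Decompose q/1: g(q(r(5, 4))) ≐ g(p).
Decompose g/1: q(r(5, 4)) ≐ p.
Bind p := q(r(5, 4)). Substituting into the earlier bindings gives y := g(q(r(5, 4))), s := r(3, q(q(r(5, 4)))), w := q(r(5, 4)), x := q(q(r(5, 4))).
MGU = { z ↦ d, x1 ↦ q(r(5, 4)), y ↦ g(q(r(5, 4))), s ↦ r(3, q(q(r(5, 4)))), w ↦ q(r(5, 4)), x ↦ q(q(r(5, 4))), u ↦ g(3), p ↦ q(r(5, 4)) }, so y ↦ g(q(r(5, 4))).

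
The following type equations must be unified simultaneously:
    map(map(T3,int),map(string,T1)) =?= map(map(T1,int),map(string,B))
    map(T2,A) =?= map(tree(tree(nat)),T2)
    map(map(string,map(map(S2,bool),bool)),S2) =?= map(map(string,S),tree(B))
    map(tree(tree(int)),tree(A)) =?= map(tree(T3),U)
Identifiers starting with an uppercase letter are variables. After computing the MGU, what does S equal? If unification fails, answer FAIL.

map(map(tree(tree(int)),bool),bool)

Decompose map/2: map(T3,int) =?= map(T1,int),  map(string,T1) =?= map(string,B).
Decompose map/2: T3 =?= T1,  int =?= int.
Bind T3 := T1; substituting into the one remaining equation that mentions T3 gives: map(tree(tree(int)),tree(A)) =?= map(tree(T1),U).
Delete trivial equation int =?= int.
Decompose map/2: string =?= string,  T1 =?= B.
Delete trivial equation string =?= string.
Bind T1 := B; substituting into the one remaining equation that mentions T1 gives: map(tree(tree(int)),tree(A)) =?= map(tree(B),U). Substituting into the earlier binding gives T3 := B.
Decompose map/2: T2 =?= tree(tree(nat)),  A =?= T2.
Bind T2 := tree(tree(nat)); substituting into the one remaining equation that mentions T2 gives: A =?= tree(tree(nat)).
Bind A := tree(tree(nat)); substituting into the one remaining equation that mentions A gives: map(tree(tree(int)),tree(tree(tree(nat)))) =?= map(tree(B),U).
Decompose map/2: map(string,map(map(S2,bool),bool)) =?= map(string,S),  S2 =?= tree(B).
Decompose map/2: string =?= string,  map(map(S2,bool),bool) =?= S.
Delete trivial equation string =?= string.
Bind S := map(map(S2,bool),bool); no other remaining equation mentions S.
Bind S2 := tree(B); no other remaining equation mentions S2. Substituting into the earlier binding gives S := map(map(tree(B),bool),bool).
Decompose map/2: tree(tree(int)) =?= tree(B),  tree(tree(tree(nat))) =?= U.
Decompose tree/1: tree(int) =?= B.
Bind B := tree(int); no other remaining equation mentions B. Substituting into the earlier bindings gives T3 := tree(int), T1 := tree(int), S := map(map(tree(tree(int)),bool),bool), S2 := tree(tree(int)).
Bind U := tree(tree(tree(nat))).
MGU = { T3 := tree(int), T1 := tree(int), T2 := tree(tree(nat)), A := tree(tree(nat)), S := map(map(tree(tree(int)),bool),bool), S2 := tree(tree(int)), B := tree(int), U := tree(tree(tree(nat))) }, so S := map(map(tree(tree(int)),bool),bool).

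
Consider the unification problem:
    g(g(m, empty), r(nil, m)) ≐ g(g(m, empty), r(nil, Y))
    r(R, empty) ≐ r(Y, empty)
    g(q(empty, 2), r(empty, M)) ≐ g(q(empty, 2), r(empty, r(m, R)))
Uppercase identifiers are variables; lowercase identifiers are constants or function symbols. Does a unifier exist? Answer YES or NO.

Decompose g/2: g(m, empty) ≐ g(m, empty),  r(nil, m) ≐ r(nil, Y).
Delete trivial equation g(m, empty) ≐ g(m, empty).
Decompose r/2: nil ≐ nil,  m ≐ Y.
Delete trivial equation nil ≐ nil.
Bind Y := m; substituting into the one remaining equation that mentions Y gives: r(R, empty) ≐ r(m, empty).
Decompose r/2: R ≐ m,  empty ≐ empty.
Bind R := m; substituting into the one remaining equation that mentions R gives: g(q(empty, 2), r(empty, M)) ≐ g(q(empty, 2), r(empty, r(m, m))).
Delete trivial equation empty ≐ empty.
Decompose g/2: q(empty, 2) ≐ q(empty, 2),  r(empty, M) ≐ r(empty, r(m, m)).
Delete trivial equation q(empty, 2) ≐ q(empty, 2).
Decompose r/2: empty ≐ empty,  M ≐ r(m, m).
Delete trivial equation empty ≐ empty.
Bind M := r(m, m).
No equations remain and no clash or occurs-check failure arose, so a unifier exists.

YES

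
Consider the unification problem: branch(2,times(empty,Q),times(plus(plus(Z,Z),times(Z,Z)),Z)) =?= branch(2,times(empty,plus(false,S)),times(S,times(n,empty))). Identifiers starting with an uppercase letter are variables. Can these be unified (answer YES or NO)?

Decompose branch/3: 2 =?= 2,  times(empty,Q) =?= times(empty,plus(false,S)),  times(plus(plus(Z,Z),times(Z,Z)),Z) =?= times(S,times(n,empty)).
Delete trivial equation 2 =?= 2.
Decompose times/2: empty =?= empty,  Q =?= plus(false,S).
Delete trivial equation empty =?= empty.
Bind Q := plus(false,S); no other remaining equation mentions Q.
Decompose times/2: plus(plus(Z,Z),times(Z,Z)) =?= S,  Z =?= times(n,empty).
Bind S := plus(plus(Z,Z),times(Z,Z)); no other remaining equation mentions S. Substituting into the earlier binding gives Q := plus(false,plus(plus(Z,Z),times(Z,Z))).
Bind Z := times(n,empty). Substituting into the earlier bindings gives Q := plus(false,plus(plus(times(n,empty),times(n,empty)),times(times(n,empty),times(n,empty)))), S := plus(plus(times(n,empty),times(n,empty)),times(times(n,empty),times(n,empty))).
No equations remain and no clash or occurs-check failure arose, so a unifier exists.

YES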